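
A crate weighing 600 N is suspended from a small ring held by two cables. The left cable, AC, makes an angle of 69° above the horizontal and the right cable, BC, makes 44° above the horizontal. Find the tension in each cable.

ΣF_x = 0: −T_AC·cos69° + T_BC·cos44° = 0 → T_BC = 0.49819·T_AC.
ΣF_y = 0: T_AC·sin69° + T_BC·sin44° = 600.
Substitute: T_AC·(0.93358 + 0.49819·0.694658) = 600 → T_AC = 468.878 ≈ 468.9 N.
Then T_BC = 0.49819 × 468.878 = 233.6 N.

T_AC = 468.9 N, T_BC = 233.6 N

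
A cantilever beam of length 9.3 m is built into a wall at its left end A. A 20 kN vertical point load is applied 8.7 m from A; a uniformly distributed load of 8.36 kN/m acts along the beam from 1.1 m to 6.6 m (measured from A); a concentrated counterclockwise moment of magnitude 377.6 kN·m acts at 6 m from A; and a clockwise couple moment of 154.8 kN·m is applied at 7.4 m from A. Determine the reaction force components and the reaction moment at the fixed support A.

A_x = 0, A_y = 65.98 kN, M_A = 128.2 kN·m

Resultant of the distributed load: 8.36 × 5.5 = 45.98 kN at 3.85 m from A.
ΣF_x = 0: A_x = 0.
ΣF_y = 0: A_y − 20 − 8.36·5.5 = 0 → A_y = 65.98 kN.
ΣM about A: M_A − 20·8.7 − (8.36·5.5)·3.85 + 377.6 − 154.8 = 0 → M_A = 128.2 kN·m.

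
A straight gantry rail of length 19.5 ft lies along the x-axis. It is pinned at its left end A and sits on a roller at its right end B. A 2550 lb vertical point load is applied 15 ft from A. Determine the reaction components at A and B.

A_x = 0, A_y = 588.5 lb, B_y = 1962 lb

Taking moments about A: B_y·19.5 − 2550·15 = 0 → B_y = 38250/19.5 = 1961.54 ≈ 1962 lb.
ΣF_y = 0: A_y + 1961.54 − 2550 = 0 → A_y = 588.5 lb.
ΣF_x = 0: no horizontal applied forces, so A_x = 0.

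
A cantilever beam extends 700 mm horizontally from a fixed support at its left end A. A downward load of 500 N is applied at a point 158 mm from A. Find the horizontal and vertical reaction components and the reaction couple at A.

ΣF_x = 0: A_x = 0.
ΣF_y = 0: A_y − 500 = 0 → A_y = 500.0 N.
ΣM about A: M_A − 500·158 = 0 → M_A = 79000 N·mm.

A_x = 0, A_y = 500.0 N, M_A = 79000 N·mm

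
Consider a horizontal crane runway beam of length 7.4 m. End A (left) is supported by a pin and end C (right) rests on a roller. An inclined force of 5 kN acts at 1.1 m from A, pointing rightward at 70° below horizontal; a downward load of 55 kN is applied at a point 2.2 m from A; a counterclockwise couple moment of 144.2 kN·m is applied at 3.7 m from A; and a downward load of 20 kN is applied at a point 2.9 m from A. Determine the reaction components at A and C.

Taking moments about A: C_y·7.4 − 5·sin70°·1.1 − 55·2.2 + 144.2 − 20·2.9 = 0 → C_y = 39.9683/7.4 = 5.40112 ≈ 5.401 kN.
ΣF_y = 0: A_y + 5.40112 − 5·sin70° − 55 − 20 = 0 → A_y = 74.30 kN.
ΣF_x = 0: A_x + 5·cos70° = 0 → A_x = -1.710 kN.

A_x = -1.710 kN, A_y = 74.30 kN, C_y = 5.401 kN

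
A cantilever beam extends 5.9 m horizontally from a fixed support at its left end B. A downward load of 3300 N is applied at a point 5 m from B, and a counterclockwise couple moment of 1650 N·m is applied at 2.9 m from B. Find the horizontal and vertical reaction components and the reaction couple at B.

ΣF_x = 0: B_x = 0.
ΣF_y = 0: B_y − 3300 = 0 → B_y = 3300 N.
ΣM about B: M_B − 3300·5 + 1650 = 0 → M_B = 14850 N·m.

B_x = 0, B_y = 3300 N, M_B = 14850 N·m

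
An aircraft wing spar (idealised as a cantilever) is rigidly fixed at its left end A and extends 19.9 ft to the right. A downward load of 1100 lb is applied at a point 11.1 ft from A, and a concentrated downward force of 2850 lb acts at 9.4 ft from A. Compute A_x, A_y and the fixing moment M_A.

ΣF_x = 0: A_x = 0.
ΣF_y = 0: A_y − 1100 − 2850 = 0 → A_y = 3950 lb.
ΣM about A: M_A − 1100·11.1 − 2850·9.4 = 0 → M_A = 39000 lb·ft.

A_x = 0, A_y = 3950 lb, M_A = 39000 lb·ft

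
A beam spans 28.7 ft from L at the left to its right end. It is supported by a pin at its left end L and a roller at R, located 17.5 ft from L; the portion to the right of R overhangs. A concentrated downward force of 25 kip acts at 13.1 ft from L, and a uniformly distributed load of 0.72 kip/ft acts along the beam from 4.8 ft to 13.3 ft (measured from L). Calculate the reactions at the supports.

L_x = 0, L_y = 9.241 kip, R_y = 21.88 kip

Resultant of the distributed load: 0.72 × 8.5 = 6.12 kip at 9.05 ft from L.
Taking moments about L: R_y·17.5 − 25·13.1 − (0.72·8.5)·9.05 = 0 → R_y = 382.886/17.5 = 21.8792 ≈ 21.88 kip.
ΣF_y = 0: L_y + 21.8792 − 25 − 0.72·8.5 = 0 → L_y = 9.241 kip.
ΣF_x = 0: no horizontal applied forces, so L_x = 0.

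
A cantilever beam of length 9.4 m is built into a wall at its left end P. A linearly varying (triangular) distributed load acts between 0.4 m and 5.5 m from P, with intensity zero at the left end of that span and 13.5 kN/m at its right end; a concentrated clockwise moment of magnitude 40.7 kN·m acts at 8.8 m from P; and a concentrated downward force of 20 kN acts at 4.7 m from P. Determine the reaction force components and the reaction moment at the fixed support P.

Resultant of the triangular load: ½ × 13.5 × 5.1 = 34.425 kN, acting at 3.8 m from P (one-third of the span from the peak).
ΣF_x = 0: P_x = 0.
ΣF_y = 0: P_y − ½·13.5·5.1 − 20 = 0 → P_y = 54.42 kN.
ΣM about P: M_P − (½·13.5·5.1)·3.8 − 40.7 − 20·4.7 = 0 → M_P = 265.5 kN·m.

P_x = 0, P_y = 54.42 kN, M_P = 265.5 kN·m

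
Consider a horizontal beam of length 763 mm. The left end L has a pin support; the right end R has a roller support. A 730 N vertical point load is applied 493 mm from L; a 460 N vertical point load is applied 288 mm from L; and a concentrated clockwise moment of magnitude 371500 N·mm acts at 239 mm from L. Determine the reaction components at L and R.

L_x = 0, L_y = 57.80 N, R_y = 1132 N

Taking moments about L: R_y·763 − 730·493 − 460·288 − 371500 = 0 → R_y = 863870/763 = 1132.2 ≈ 1132 N.
ΣF_y = 0: L_y + 1132.2 − 730 − 460 = 0 → L_y = 57.80 N.
ΣF_x = 0: no horizontal applied forces, so L_x = 0.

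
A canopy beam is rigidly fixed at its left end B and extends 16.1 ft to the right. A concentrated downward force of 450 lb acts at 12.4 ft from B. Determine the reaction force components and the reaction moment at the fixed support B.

ΣF_x = 0: B_x = 0.
ΣF_y = 0: B_y − 450 = 0 → B_y = 450.0 lb.
ΣM about B: M_B − 450·12.4 = 0 → M_B = 5580 lb·ft.

B_x = 0, B_y = 450.0 lb, M_B = 5580 lb·ft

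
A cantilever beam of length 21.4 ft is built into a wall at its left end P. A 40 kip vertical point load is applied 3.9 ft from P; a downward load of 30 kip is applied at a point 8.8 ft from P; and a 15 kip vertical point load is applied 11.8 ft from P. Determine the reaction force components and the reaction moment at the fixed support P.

ΣF_x = 0: P_x = 0.
ΣF_y = 0: P_y − 40 − 30 − 15 = 0 → P_y = 85.00 kip.
ΣM about P: M_P − 40·3.9 − 30·8.8 − 15·11.8 = 0 → M_P = 597.0 kip·ft.

P_x = 0, P_y = 85.00 kip, M_P = 597.0 kip·ft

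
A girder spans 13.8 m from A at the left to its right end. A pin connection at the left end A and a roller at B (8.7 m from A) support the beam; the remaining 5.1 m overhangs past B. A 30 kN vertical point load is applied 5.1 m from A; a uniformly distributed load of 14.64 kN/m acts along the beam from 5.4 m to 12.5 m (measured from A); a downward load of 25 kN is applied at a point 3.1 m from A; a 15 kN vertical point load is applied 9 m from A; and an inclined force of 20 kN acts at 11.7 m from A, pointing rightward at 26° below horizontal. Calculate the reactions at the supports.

A_x = -17.98 kN, A_y = 21.98 kN, B_y = 160.7 kN

Resultant of the distributed load: 14.64 × 7.1 = 103.944 kN at 8.95 m from A.
ΣM about A: B_y·8.7 − 30·5.1 − (14.64·7.1)·8.95 − 25·3.1 − 15·9 − 20·sin26°·11.7 = 0 → B_y = 1398.38/8.7 = 160.733 ≈ 160.7 kN.
ΣF_y = 0: A_y + 160.733 − 30 − 14.64·7.1 − 25 − 15 − 20·sin26° = 0 → A_y = 21.98 kN.
ΣF_x = 0: A_x + 20·cos26° = 0 → A_x = -17.98 kN.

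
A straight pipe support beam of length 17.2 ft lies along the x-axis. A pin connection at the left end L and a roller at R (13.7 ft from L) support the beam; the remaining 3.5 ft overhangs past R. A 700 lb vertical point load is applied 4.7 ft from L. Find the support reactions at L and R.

L_x = 0, L_y = 459.9 lb, R_y = 240.1 lb

ΣM about L: R_y·13.7 − 700·4.7 = 0 → R_y = 3290/13.7 = 240.146 ≈ 240.1 lb.
ΣF_y = 0: L_y + 240.146 − 700 = 0 → L_y = 459.9 lb.
ΣF_x = 0: no horizontal applied forces, so L_x = 0.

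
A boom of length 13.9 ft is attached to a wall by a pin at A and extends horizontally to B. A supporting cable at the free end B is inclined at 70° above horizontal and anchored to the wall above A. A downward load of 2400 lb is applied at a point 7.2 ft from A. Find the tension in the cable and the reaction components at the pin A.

T = 1323 lb, A_x = 452.5 lb, A_y = 1157 lb

ΣM about A: T·sin70°·13.9 − 2400·7.2 = 0 → T = 17280/(13.9·0.939693) = 1322.95 ≈ 1323 lb.
ΣF_x = 0: A_x − T·cos70° = 0 → A_x = 1322.95 × 0.34202 = 452.5 lb.
ΣF_y = 0: A_y + T·sin70° − 2400 = 0 → A_y = 2400 − 1322.95 × 0.939693 = 1157 lb.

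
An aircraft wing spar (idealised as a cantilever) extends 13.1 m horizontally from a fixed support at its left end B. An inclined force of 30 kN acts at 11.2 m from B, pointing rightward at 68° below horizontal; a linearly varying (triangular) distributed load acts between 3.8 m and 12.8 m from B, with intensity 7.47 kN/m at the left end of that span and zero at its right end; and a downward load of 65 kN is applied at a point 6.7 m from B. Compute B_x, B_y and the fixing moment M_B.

Resultant of the triangular load: ½ × 7.47 × 9 = 33.615 kN, acting at 6.8 m from B (one-third of the span from the peak).
ΣF_x = 0: B_x + 30·cos68° = 0 → B_x = -11.24 kN.
ΣF_y = 0: B_y − 30·sin68° − ½·7.47·9 − 65 = 0 → B_y = 126.4 kN.
ΣM about B: M_B − 30·sin68°·11.2 − (½·7.47·9)·6.8 − 65·6.7 = 0 → M_B = 975.6 kN·m.

B_x = -11.24 kN, B_y = 126.4 kN, M_B = 975.6 kN·m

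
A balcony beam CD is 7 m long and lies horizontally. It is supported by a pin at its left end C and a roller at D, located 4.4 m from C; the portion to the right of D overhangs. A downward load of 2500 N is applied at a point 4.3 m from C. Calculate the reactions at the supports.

Taking moments about C: D_y·4.4 − 2500·4.3 = 0 → D_y = 10750/4.4 = 2443.18 ≈ 2443 N.
ΣF_y = 0: C_y + 2443.18 − 2500 = 0 → C_y = 56.82 N.
ΣF_x = 0: no horizontal applied forces, so C_x = 0.

C_x = 0, C_y = 56.82 N, D_y = 2443 N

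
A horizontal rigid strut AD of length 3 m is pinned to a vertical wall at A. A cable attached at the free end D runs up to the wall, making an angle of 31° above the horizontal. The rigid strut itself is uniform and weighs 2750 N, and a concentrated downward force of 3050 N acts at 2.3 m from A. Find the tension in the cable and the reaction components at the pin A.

ΣM about A: T·sin31°·3 − 2750·1.5 − 3050·2.3 = 0 → T = 11140/(3·0.515038) = 7209.82 ≈ 7210 N.
ΣF_x = 0: A_x − T·cos31° = 0 → A_x = 7209.82 × 0.857167 = 6180 N.
ΣF_y = 0: A_y + T·sin31° − 2750 − 3050 = 0 → A_y = 5800 − 7209.82 × 0.515038 = 2087 N.

T = 7210 N, A_x = 6180 N, A_y = 2087 N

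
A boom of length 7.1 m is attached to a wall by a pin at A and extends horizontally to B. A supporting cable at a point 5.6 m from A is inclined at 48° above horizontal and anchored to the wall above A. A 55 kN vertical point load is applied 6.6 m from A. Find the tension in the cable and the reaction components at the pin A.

T = 87.23 kN, A_x = 58.37 kN, A_y = -9.821 kN

ΣM about A: T·sin48°·5.6 − 55·6.6 = 0 → T = 363/(5.6·0.743145) = 87.2258 ≈ 87.23 kN.
ΣF_x = 0: A_x − T·cos48° = 0 → A_x = 87.2258 × 0.669131 = 58.37 kN.
ΣF_y = 0: A_y + T·sin48° − 55 = 0 → A_y = 55 − 87.2258 × 0.743145 = -9.821 kN.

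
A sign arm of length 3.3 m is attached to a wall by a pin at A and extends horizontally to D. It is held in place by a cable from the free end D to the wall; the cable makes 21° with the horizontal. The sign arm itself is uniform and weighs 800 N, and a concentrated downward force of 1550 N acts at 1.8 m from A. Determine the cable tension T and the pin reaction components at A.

ΣM about A: T·sin21°·3.3 − 800·1.65 − 1550·1.8 = 0 → T = 4110/(3.3·0.358368) = 3475.35 ≈ 3475 N.
ΣF_x = 0: A_x − T·cos21° = 0 → A_x = 3475.35 × 0.93358 = 3245 N.
ΣF_y = 0: A_y + T·sin21° − 800 − 1550 = 0 → A_y = 2350 − 3475.35 × 0.358368 = 1105 N.

T = 3475 N, A_x = 3245 N, A_y = 1105 N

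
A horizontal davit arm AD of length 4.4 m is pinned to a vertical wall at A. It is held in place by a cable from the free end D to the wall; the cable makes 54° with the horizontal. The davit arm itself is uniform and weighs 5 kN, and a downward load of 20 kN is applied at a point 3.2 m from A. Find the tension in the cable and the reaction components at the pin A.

ΣM about A: T·sin54°·4.4 − 5·2.2 − 20·3.2 = 0 → T = 75/(4.4·0.809017) = 21.0693 ≈ 21.07 kN.
ΣF_x = 0: A_x − T·cos54° = 0 → A_x = 21.0693 × 0.587785 = 12.38 kN.
ΣF_y = 0: A_y + T·sin54° − 5 − 20 = 0 → A_y = 25 − 21.0693 × 0.809017 = 7.955 kN.

T = 21.07 kN, A_x = 12.38 kN, A_y = 7.955 kN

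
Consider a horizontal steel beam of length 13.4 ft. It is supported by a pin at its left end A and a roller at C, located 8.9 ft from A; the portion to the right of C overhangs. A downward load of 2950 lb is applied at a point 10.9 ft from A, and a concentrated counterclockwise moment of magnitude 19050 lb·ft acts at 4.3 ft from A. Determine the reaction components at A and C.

A_x = 0, A_y = 1478 lb, C_y = 1472 lb

ΣM about A: C_y·8.9 − 2950·10.9 + 19050 = 0 → C_y = 13105/8.9 = 1472.47 ≈ 1472 lb.
ΣF_y = 0: A_y + 1472.47 − 2950 = 0 → A_y = 1478 lb.
ΣF_x = 0: no horizontal applied forces, so A_x = 0.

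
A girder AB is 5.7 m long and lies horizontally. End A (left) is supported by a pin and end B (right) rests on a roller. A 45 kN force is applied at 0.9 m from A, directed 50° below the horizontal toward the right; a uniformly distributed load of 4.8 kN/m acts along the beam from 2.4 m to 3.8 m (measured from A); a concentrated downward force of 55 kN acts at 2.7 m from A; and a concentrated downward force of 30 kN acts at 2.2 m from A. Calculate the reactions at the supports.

Resultant of the distributed load: 4.8 × 1.4 = 6.72 kN at 3.1 m from A.
Taking moments about A: B_y·5.7 − 45·sin50°·0.9 − (4.8·1.4)·3.1 − 55·2.7 − 30·2.2 = 0 → B_y = 266.357/5.7 = 46.7293 ≈ 46.73 kN.
ΣF_y = 0: A_y + 46.7293 − 45·sin50° − 4.8·1.4 − 55 − 30 = 0 → A_y = 79.46 kN.
ΣF_x = 0: A_x + 45·cos50° = 0 → A_x = -28.93 kN.

A_x = -28.93 kN, A_y = 79.46 kN, B_y = 46.73 kN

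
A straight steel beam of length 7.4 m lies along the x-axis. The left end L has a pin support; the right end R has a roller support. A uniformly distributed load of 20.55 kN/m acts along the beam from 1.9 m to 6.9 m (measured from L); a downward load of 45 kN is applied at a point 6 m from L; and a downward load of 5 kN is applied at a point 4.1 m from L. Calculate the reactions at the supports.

L_x = 0, L_y = 52.40 kN, R_y = 100.4 kN

Resultant of the distributed load: 20.55 × 5 = 102.75 kN at 4.4 m from L.
Moments about L: R_y·7.4 − (20.55·5)·4.4 − 45·6 − 5·4.1 = 0 → R_y = 742.6/7.4 = 100.351 ≈ 100.4 kN.
ΣF_y = 0: L_y + 100.351 − 20.55·5 − 45 − 5 = 0 → L_y = 52.40 kN.
ΣF_x = 0: no horizontal applied forces, so L_x = 0.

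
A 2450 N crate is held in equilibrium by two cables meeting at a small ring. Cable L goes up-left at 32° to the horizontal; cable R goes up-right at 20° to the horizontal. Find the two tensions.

ΣF_x = 0: −T_L·cos32° + T_R·cos20° = 0 → T_R = 0.902474·T_L.
ΣF_y = 0: T_L·sin32° + T_R·sin20° = 2450.
Substitute: T_L·(0.529919 + 0.902474·0.34202) = 2450 → T_L = 2921.59 ≈ 2922 N.
Then T_R = 0.902474 × 2921.59 = 2637 N.

T_L = 2922 N, T_R = 2637 N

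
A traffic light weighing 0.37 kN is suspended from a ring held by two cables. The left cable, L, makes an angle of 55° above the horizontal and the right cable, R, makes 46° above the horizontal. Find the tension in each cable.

T_L = 0.2618 kN, T_R = 0.2162 kN

ΣF_x = 0: −T_L·cos55° + T_R·cos46° = 0 → T_R = 0.825696·T_L.
ΣF_y = 0: T_L·sin55° + T_R·sin46° = 0.37.
Substitute: T_L·(0.819152 + 0.825696·0.71934) = 0.37 → T_L = 0.261834 ≈ 0.2618 kN.
Then T_R = 0.825696 × 0.261834 = 0.2162 kN.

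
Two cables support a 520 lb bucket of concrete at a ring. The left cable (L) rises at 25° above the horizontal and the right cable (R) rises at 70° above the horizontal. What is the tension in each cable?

T_L = 178.5 lb, T_R = 473.1 lb

ΣF_x = 0: −T_L·cos25° + T_R·cos70° = 0 → T_R = 2.64987·T_L.
ΣF_y = 0: T_L·sin25° + T_R·sin70° = 520.
Substitute: T_L·(0.422618 + 2.64987·0.939693) = 520 → T_L = 178.53 ≈ 178.5 lb.
Then T_R = 2.64987 × 178.53 = 473.1 lb.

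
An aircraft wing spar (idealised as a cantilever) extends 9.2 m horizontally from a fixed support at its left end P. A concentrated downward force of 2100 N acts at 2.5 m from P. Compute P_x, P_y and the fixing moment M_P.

ΣF_x = 0: P_x = 0.
ΣF_y = 0: P_y − 2100 = 0 → P_y = 2100 N.
ΣM about P: M_P − 2100·2.5 = 0 → M_P = 5250 N·m.

P_x = 0, P_y = 2100 N, M_P = 5250 N·m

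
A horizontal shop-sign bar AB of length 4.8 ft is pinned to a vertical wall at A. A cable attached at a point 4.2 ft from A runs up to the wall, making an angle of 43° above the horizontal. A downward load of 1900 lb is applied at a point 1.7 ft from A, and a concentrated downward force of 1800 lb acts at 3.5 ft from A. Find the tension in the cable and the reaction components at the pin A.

T = 3327 lb, A_x = 2433 lb, A_y = 1431 lb

ΣM about A: T·sin43°·4.2 − 1900·1.7 − 1800·3.5 = 0 → T = 9530/(4.2·0.681998) = 3327.06 ≈ 3327 lb.
ΣF_x = 0: A_x − T·cos43° = 0 → A_x = 3327.06 × 0.731354 = 2433 lb.
ΣF_y = 0: A_y + T·sin43° − 1900 − 1800 = 0 → A_y = 3700 − 3327.06 × 0.681998 = 1431 lb.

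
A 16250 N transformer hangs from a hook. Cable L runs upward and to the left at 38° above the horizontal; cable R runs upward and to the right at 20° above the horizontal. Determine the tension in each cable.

ΣF_x = 0: −T_L·cos38° + T_R·cos20° = 0 → T_R = 0.838584·T_L.
ΣF_y = 0: T_L·sin38° + T_R·sin20° = 16250.
Substitute: T_L·(0.615661 + 0.838584·0.34202) = 16250 → T_L = 18006.1 ≈ 18010 N.
Then T_R = 0.838584 × 18006.1 = 15100 N.

T_L = 18010 N, T_R = 15100 N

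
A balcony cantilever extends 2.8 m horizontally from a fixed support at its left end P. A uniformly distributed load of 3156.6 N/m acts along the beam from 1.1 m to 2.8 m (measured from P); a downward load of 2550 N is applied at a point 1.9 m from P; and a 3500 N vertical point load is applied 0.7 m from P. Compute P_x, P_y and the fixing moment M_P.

Resultant of the distributed load: 3156.6 × 1.7 = 5366.22 N at 1.95 m from P.
ΣF_x = 0: P_x = 0.
ΣF_y = 0: P_y − 3156.6·1.7 − 2550 − 3500 = 0 → P_y = 11420 N.
ΣM about P: M_P − (3156.6·1.7)·1.95 − 2550·1.9 − 3500·0.7 = 0 → M_P = 17760 N·m.

P_x = 0, P_y = 11420 N, M_P = 17760 N·m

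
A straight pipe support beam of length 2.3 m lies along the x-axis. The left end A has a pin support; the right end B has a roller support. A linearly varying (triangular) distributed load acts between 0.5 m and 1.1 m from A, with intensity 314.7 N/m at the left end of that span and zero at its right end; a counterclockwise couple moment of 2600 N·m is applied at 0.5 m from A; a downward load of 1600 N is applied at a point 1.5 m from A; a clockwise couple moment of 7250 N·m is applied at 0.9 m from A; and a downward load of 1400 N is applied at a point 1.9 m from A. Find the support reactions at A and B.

Resultant of the triangular load: ½ × 314.7 × 0.6 = 94.41 N, acting at 0.7 m from A (one-third of the span from the peak).
Taking moments about A: B_y·2.3 − (½·314.7·0.6)·0.7 + 2600 − 1600·1.5 − 7250 − 1400·1.9 = 0 → B_y = 9776.087/2.3 = 4250.47 ≈ 4250 N.
ΣF_y = 0: A_y + 4250.47 − ½·314.7·0.6 − 1600 − 1400 = 0 → A_y = -1156 N.
ΣF_x = 0: no horizontal applied forces, so A_x = 0.

A_x = 0, A_y = -1156 N, B_y = 4250 N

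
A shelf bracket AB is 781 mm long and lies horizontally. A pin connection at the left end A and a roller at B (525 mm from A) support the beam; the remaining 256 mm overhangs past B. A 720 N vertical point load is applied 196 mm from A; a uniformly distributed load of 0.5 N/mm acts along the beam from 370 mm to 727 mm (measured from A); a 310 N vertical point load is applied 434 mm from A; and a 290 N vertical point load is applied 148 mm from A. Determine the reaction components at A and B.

Resultant of the distributed load: 0.5 × 357 = 178.5 N at 548.5 mm from A.
Taking moments about A: B_y·525 − 720·196 − (0.5·357)·548.5 − 310·434 − 290·148 = 0 → B_y = 416487.25/525 = 793.309 ≈ 793.3 N.
ΣF_y = 0: A_y + 793.309 − 720 − 0.5·357 − 310 − 290 = 0 → A_y = 705.2 N.
ΣF_x = 0: no horizontal applied forces, so A_x = 0.

A_x = 0, A_y = 705.2 N, B_y = 793.3 N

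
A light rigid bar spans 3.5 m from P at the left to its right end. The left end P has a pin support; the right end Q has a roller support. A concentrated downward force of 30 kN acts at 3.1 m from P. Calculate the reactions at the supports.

P_x = 0, P_y = 3.429 kN, Q_y = 26.57 kN

Taking moments about P: Q_y·3.5 − 30·3.1 = 0 → Q_y = 93/3.5 = 26.5714 ≈ 26.57 kN.
ΣF_y = 0: P_y + 26.5714 − 30 = 0 → P_y = 3.429 kN.
ΣF_x = 0: no horizontal applied forces, so P_x = 0.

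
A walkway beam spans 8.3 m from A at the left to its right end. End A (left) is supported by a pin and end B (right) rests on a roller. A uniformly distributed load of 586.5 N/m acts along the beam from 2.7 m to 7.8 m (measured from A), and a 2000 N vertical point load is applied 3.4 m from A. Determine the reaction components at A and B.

Resultant of the distributed load: 586.5 × 5.1 = 2991.15 N at 5.25 m from A.
Taking moments about A: B_y·8.3 − (586.5·5.1)·5.25 − 2000·3.4 = 0 → B_y = 22503.5375/8.3 = 2711.27 ≈ 2711 N.
ΣF_y = 0: A_y + 2711.27 − 586.5·5.1 − 2000 = 0 → A_y = 2280 N.
ΣF_x = 0: no horizontal applied forces, so A_x = 0.

A_x = 0, A_y = 2280 N, B_y = 2711 N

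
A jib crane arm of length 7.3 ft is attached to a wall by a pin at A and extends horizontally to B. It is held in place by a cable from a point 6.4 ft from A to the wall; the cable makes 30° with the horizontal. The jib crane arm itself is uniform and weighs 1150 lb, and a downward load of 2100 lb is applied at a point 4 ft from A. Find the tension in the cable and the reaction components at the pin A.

ΣM about A: T·sin30°·6.4 − 1150·3.65 − 2100·4 = 0 → T = 12597.5/(6.4·0.5) = 3936.72 ≈ 3937 lb.
ΣF_x = 0: A_x − T·cos30° = 0 → A_x = 3936.72 × 0.866025 = 3409 lb.
ΣF_y = 0: A_y + T·sin30° − 1150 − 2100 = 0 → A_y = 3250 − 3936.72 × 0.5 = 1282 lb.

T = 3937 lb, A_x = 3409 lb, A_y = 1282 lb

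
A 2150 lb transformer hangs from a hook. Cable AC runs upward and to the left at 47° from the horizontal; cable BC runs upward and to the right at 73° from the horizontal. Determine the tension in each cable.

ΣF_x = 0: −T_AC·cos47° + T_BC·cos73° = 0 → T_BC = 2.33264·T_AC.
ΣF_y = 0: T_AC·sin47° + T_BC·sin73° = 2150.
Substitute: T_AC·(0.731354 + 2.33264·0.956305) = 2150 → T_AC = 725.844 ≈ 725.8 lb.
Then T_BC = 2.33264 × 725.844 = 1693 lb.

T_AC = 725.8 lb, T_BC = 1693 lb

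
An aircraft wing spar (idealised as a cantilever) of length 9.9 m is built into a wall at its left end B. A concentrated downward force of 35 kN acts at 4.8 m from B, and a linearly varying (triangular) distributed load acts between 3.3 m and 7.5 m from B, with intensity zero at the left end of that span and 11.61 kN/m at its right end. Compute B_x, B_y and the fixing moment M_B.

Resultant of the triangular load: ½ × 11.61 × 4.2 = 24.381 kN, acting at 6.1 m from B (one-third of the span from the peak).
ΣF_x = 0: B_x = 0.
ΣF_y = 0: B_y − 35 − ½·11.61·4.2 = 0 → B_y = 59.38 kN.
ΣM about B: M_B − 35·4.8 − (½·11.61·4.2)·6.1 = 0 → M_B = 316.7 kN·m.

B_x = 0, B_y = 59.38 kN, M_B = 316.7 kN·m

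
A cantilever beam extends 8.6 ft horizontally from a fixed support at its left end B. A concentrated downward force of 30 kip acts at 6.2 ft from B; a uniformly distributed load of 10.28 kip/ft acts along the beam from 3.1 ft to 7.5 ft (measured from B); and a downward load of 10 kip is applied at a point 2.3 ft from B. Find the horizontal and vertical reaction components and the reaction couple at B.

B_x = 0, B_y = 85.23 kip, M_B = 448.7 kip·ft

Resultant of the distributed load: 10.28 × 4.4 = 45.232 kip at 5.3 ft from B.
ΣF_x = 0: B_x = 0.
ΣF_y = 0: B_y − 30 − 10.28·4.4 − 10 = 0 → B_y = 85.23 kip.
ΣM about B: M_B − 30·6.2 − (10.28·4.4)·5.3 − 10·2.3 = 0 → M_B = 448.7 kip·ft.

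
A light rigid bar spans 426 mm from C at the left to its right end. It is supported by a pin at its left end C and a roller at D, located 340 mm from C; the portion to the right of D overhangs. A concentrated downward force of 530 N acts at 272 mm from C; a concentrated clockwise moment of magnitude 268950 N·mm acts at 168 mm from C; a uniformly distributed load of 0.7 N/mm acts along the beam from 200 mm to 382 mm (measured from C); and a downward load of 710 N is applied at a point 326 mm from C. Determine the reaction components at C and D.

C_x = 0, C_y = -637.4 N, D_y = 2005 N

Resultant of the distributed load: 0.7 × 182 = 127.4 N at 291 mm from C.
Moments about C: D_y·340 − 530·272 − 268950 − (0.7·182)·291 − 710·326 = 0 → D_y = 681643.4/340 = 2004.83 ≈ 2005 N.
ΣF_y = 0: C_y + 2004.83 − 530 − 0.7·182 − 710 = 0 → C_y = -637.4 N.
ΣF_x = 0: no horizontal applied forces, so C_x = 0.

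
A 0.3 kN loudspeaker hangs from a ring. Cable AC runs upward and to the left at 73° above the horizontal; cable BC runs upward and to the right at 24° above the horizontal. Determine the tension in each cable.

ΣF_x = 0: −T_AC·cos73° + T_BC·cos24° = 0 → T_BC = 0.320041·T_AC.
ΣF_y = 0: T_AC·sin73° + T_BC·sin24° = 0.3.
Substitute: T_AC·(0.956305 + 0.320041·0.406737) = 0.3 → T_AC = 0.276122 ≈ 0.2761 kN.
Then T_BC = 0.320041 × 0.276122 = 0.08837 kN.

T_AC = 0.2761 kN, T_BC = 0.08837 kN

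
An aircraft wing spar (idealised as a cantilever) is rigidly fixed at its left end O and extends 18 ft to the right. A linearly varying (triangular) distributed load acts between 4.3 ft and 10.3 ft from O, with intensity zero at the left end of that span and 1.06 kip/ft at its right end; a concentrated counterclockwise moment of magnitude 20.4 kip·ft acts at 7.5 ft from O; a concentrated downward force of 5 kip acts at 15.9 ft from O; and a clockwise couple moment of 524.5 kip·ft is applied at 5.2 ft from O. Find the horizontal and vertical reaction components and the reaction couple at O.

O_x = 0, O_y = 8.180 kip, M_O = 610.0 kip·ft

Resultant of the triangular load: ½ × 1.06 × 6 = 3.18 kip, acting at 8.3 ft from O (one-third of the span from the peak).
ΣF_x = 0: O_x = 0.
ΣF_y = 0: O_y − ½·1.06·6 − 5 = 0 → O_y = 8.180 kip.
ΣM about O: M_O − (½·1.06·6)·8.3 + 20.4 − 5·15.9 − 524.5 = 0 → M_O = 610.0 kip·ft.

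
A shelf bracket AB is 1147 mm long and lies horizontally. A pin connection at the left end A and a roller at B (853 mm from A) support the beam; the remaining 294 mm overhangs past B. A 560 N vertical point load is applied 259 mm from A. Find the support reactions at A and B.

A_x = 0, A_y = 390.0 N, B_y = 170.0 N

Taking moments about A: B_y·853 − 560·259 = 0 → B_y = 145040/853 = 170.035 ≈ 170.0 N.
ΣF_y = 0: A_y + 170.035 − 560 = 0 → A_y = 390.0 N.
ΣF_x = 0: no horizontal applied forces, so A_x = 0.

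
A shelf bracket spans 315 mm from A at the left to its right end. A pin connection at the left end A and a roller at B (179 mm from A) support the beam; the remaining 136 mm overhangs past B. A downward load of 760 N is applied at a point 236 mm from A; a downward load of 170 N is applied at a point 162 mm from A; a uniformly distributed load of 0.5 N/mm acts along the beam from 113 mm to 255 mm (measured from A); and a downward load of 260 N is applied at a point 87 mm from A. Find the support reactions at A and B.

A_x = 0, A_y = -94.22 N, B_y = 1355 N

Resultant of the distributed load: 0.5 × 142 = 71 N at 184 mm from A.
Taking moments about A: B_y·179 − 760·236 − 170·162 − (0.5·142)·184 − 260·87 = 0 → B_y = 242584/179 = 1355.22 ≈ 1355 N.
ΣF_y = 0: A_y + 1355.22 − 760 − 170 − 0.5·142 − 260 = 0 → A_y = -94.22 N.
ΣF_x = 0: no horizontal applied forces, so A_x = 0.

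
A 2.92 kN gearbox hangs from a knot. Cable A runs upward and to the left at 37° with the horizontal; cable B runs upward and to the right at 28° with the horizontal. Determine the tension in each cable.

ΣF_x = 0: −T_A·cos37° + T_B·cos28° = 0 → T_B = 0.904511·T_A.
ΣF_y = 0: T_A·sin37° + T_B·sin28° = 2.92.
Substitute: T_A·(0.601815 + 0.904511·0.469472) = 2.92 → T_A = 2.84474 ≈ 2.845 kN.
Then T_B = 0.904511 × 2.84474 = 2.573 kN.

T_A = 2.845 kN, T_B = 2.573 kN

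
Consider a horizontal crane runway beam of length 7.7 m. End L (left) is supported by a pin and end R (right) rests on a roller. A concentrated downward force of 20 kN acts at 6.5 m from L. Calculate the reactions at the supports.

L_x = 0, L_y = 3.117 kN, R_y = 16.88 kN

Moments about L: R_y·7.7 − 20·6.5 = 0 → R_y = 130/7.7 = 16.8831 ≈ 16.88 kN.
ΣF_y = 0: L_y + 16.8831 − 20 = 0 → L_y = 3.117 kN.
ΣF_x = 0: no horizontal applied forces, so L_x = 0.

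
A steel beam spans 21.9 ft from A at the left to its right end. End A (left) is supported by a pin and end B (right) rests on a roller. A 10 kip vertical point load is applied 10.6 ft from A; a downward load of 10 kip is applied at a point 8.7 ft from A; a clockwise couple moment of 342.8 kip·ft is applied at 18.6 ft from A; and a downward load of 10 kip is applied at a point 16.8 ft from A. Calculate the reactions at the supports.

Moments about A: B_y·21.9 − 10·10.6 − 10·8.7 − 342.8 − 10·16.8 = 0 → B_y = 703.8/21.9 = 32.137 ≈ 32.14 kip.
ΣF_y = 0: A_y + 32.137 − 10 − 10 − 10 = 0 → A_y = -2.137 kip.
ΣF_x = 0: no horizontal applied forces, so A_x = 0.

A_x = 0, A_y = -2.137 kip, B_y = 32.14 kip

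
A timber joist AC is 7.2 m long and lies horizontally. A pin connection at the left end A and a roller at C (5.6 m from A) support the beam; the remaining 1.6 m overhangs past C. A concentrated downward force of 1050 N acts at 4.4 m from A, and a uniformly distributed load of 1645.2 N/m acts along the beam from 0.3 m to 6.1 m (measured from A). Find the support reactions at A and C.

Resultant of the distributed load: 1645.2 × 5.8 = 9542.16 N at 3.2 m from A.
Taking moments about A: C_y·5.6 − 1050·4.4 − (1645.2·5.8)·3.2 = 0 → C_y = 35154.912/5.6 = 6277.66 ≈ 6278 N.
ΣF_y = 0: A_y + 6277.66 − 1050 − 1645.2·5.8 = 0 → A_y = 4314 N.
ΣF_x = 0: no horizontal applied forces, so A_x = 0.

A_x = 0, A_y = 4314 N, C_y = 6278 N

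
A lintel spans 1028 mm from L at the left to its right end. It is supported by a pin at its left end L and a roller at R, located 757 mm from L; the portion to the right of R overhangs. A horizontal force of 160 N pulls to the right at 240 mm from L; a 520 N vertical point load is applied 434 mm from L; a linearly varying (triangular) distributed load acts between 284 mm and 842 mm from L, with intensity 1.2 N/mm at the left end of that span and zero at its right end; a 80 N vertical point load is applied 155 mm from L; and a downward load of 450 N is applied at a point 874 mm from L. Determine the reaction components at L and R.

L_x = -160.0 N, L_y = 342.9 N, R_y = 1042 N

Resultant of the triangular load: ½ × 1.2 × 558 = 334.8 N, acting at 470 mm from L (one-third of the span from the peak).
Taking moments about L: R_y·757 − 520·434 − (½·1.2·558)·470 − 80·155 − 450·874 = 0 → R_y = 788736/757 = 1041.92 ≈ 1042 N.
ΣF_y = 0: L_y + 1041.92 − 520 − ½·1.2·558 − 80 − 450 = 0 → L_y = 342.9 N.
ΣF_x = 0: L_x + 160 = 0 → L_x = -160.0 N.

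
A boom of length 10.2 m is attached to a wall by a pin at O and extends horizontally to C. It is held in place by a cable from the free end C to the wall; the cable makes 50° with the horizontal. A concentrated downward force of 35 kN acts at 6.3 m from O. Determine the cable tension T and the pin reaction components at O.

T = 28.22 kN, O_x = 18.14 kN, O_y = 13.38 kN

ΣM about O: T·sin50°·10.2 − 35·6.3 = 0 → T = 220.5/(10.2·0.766044) = 28.2199 ≈ 28.22 kN.
ΣF_x = 0: O_x − T·cos50° = 0 → O_x = 28.2199 × 0.642788 = 18.14 kN.
ΣF_y = 0: O_y + T·sin50° − 35 = 0 → O_y = 35 − 28.2199 × 0.766044 = 13.38 kN.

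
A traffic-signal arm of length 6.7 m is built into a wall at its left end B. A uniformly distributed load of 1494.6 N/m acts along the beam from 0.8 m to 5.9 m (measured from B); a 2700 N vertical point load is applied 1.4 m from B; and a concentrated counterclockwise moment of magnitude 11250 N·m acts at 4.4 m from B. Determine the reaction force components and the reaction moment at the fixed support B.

B_x = 0, B_y = 10320 N, M_B = 18070 N·m

Resultant of the distributed load: 1494.6 × 5.1 = 7622.46 N at 3.35 m from B.
ΣF_x = 0: B_x = 0.
ΣF_y = 0: B_y − 1494.6·5.1 − 2700 = 0 → B_y = 10320 N.
ΣM about B: M_B − (1494.6·5.1)·3.35 − 2700·1.4 + 11250 = 0 → M_B = 18070 N·m.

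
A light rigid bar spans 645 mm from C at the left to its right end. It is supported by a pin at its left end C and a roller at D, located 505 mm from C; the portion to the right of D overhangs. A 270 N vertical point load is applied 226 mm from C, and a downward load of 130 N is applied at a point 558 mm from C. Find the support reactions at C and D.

Taking moments about C: D_y·505 − 270·226 − 130·558 = 0 → D_y = 133560/505 = 264.475 ≈ 264.5 N.
ΣF_y = 0: C_y + 264.475 − 270 − 130 = 0 → C_y = 135.5 N.
ΣF_x = 0: no horizontal applied forces, so C_x = 0.

C_x = 0, C_y = 135.5 N, D_y = 264.5 N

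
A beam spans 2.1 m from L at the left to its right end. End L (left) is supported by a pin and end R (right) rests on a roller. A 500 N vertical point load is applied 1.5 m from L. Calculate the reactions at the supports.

ΣM about L: R_y·2.1 − 500·1.5 = 0 → R_y = 750/2.1 = 357.143 ≈ 357.1 N.
ΣF_y = 0: L_y + 357.143 − 500 = 0 → L_y = 142.9 N.
ΣF_x = 0: no horizontal applied forces, so L_x = 0.

L_x = 0, L_y = 142.9 N, R_y = 357.1 N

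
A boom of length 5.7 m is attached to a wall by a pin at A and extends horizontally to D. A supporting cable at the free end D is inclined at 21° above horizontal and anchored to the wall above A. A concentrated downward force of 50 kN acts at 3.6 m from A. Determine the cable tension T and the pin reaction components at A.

T = 88.12 kN, A_x = 82.27 kN, A_y = 18.42 kN

ΣM about A: T·sin21°·5.7 − 50·3.6 = 0 → T = 180/(5.7·0.358368) = 88.1188 ≈ 88.12 kN.
ΣF_x = 0: A_x − T·cos21° = 0 → A_x = 88.1188 × 0.93358 = 82.27 kN.
ΣF_y = 0: A_y + T·sin21° − 50 = 0 → A_y = 50 − 88.1188 × 0.358368 = 18.42 kN.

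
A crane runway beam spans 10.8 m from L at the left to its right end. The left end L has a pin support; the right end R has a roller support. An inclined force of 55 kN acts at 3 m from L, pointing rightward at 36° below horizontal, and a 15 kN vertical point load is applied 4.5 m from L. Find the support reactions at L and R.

ΣM about L: R_y·10.8 − 55·sin36°·3 − 15·4.5 = 0 → R_y = 164.485/10.8 = 15.2301 ≈ 15.23 kN.
ΣF_y = 0: L_y + 15.2301 − 55·sin36° − 15 = 0 → L_y = 32.10 kN.
ΣF_x = 0: L_x + 55·cos36° = 0 → L_x = -44.50 kN.

L_x = -44.50 kN, L_y = 32.10 kN, R_y = 15.23 kN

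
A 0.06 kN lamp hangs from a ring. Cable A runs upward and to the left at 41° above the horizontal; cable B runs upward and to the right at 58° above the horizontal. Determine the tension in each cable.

T_A = 0.03219 kN, T_B = 0.04585 kN

ΣF_x = 0: −T_A·cos41° + T_B·cos58° = 0 → T_B = 1.4242·T_A.
ΣF_y = 0: T_A·sin41° + T_B·sin58° = 0.06.
Substitute: T_A·(0.656059 + 1.4242·0.848048) = 0.06 → T_A = 0.0321914 ≈ 0.03219 kN.
Then T_B = 1.4242 × 0.0321914 = 0.04585 kN.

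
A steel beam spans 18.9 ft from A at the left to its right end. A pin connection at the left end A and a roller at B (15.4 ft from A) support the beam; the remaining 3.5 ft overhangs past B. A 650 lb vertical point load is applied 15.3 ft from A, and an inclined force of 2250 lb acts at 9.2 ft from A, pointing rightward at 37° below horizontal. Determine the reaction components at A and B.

ΣM about A: B_y·15.4 − 650·15.3 − 2250·sin37°·9.2 = 0 → B_y = 22402.6/15.4 = 1454.71 ≈ 1455 lb.
ΣF_y = 0: A_y + 1454.71 − 650 − 2250·sin37° = 0 → A_y = 549.4 lb.
ΣF_x = 0: A_x + 2250·cos37° = 0 → A_x = -1797 lb.

A_x = -1797 lb, A_y = 549.4 lb, B_y = 1455 lb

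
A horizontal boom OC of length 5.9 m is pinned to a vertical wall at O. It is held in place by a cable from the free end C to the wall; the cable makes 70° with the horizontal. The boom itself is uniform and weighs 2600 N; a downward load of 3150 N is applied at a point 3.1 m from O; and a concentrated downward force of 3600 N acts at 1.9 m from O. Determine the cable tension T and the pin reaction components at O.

ΣM about O: T·sin70°·5.9 − 2600·2.95 − 3150·3.1 − 3600·1.9 = 0 → T = 24275/(5.9·0.939693) = 4378.46 ≈ 4378 N.
ΣF_x = 0: O_x − T·cos70° = 0 → O_x = 4378.46 × 0.34202 = 1498 N.
ΣF_y = 0: O_y + T·sin70° − 2600 − 3150 − 3600 = 0 → O_y = 9350 − 4378.46 × 0.939693 = 5236 N.

T = 4378 N, O_x = 1498 N, O_y = 5236 N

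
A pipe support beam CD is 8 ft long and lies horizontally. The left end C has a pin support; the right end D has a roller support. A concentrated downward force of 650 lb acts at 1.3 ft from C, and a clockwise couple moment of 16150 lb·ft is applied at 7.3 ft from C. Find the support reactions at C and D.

C_x = 0, C_y = -1474 lb, D_y = 2124 lb

Moments about C: D_y·8 − 650·1.3 − 16150 = 0 → D_y = 16995/8 = 2124.38 ≈ 2124 lb.
ΣF_y = 0: C_y + 2124.38 − 650 = 0 → C_y = -1474 lb.
ΣF_x = 0: no horizontal applied forces, so C_x = 0.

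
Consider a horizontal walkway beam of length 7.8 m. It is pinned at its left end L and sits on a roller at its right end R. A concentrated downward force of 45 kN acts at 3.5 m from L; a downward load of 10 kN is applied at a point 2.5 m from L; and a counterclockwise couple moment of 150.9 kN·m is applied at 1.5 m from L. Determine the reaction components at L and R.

Taking moments about L: R_y·7.8 − 45·3.5 − 10·2.5 + 150.9 = 0 → R_y = 31.6/7.8 = 4.05128 ≈ 4.051 kN.
ΣF_y = 0: L_y + 4.05128 − 45 − 10 = 0 → L_y = 50.95 kN.
ΣF_x = 0: no horizontal applied forces, so L_x = 0.

L_x = 0, L_y = 50.95 kN, R_y = 4.051 kN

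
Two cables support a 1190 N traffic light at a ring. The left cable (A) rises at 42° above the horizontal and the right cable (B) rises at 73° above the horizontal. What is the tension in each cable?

ΣF_x = 0: −T_A·cos42° + T_B·cos73° = 0 → T_B = 2.54178·T_A.
ΣF_y = 0: T_A·sin42° + T_B·sin73° = 1190.
Substitute: T_A·(0.669131 + 2.54178·0.956305) = 1190 → T_A = 383.89 ≈ 383.9 N.
Then T_B = 2.54178 × 383.89 = 975.8 N.

T_A = 383.9 N, T_B = 975.8 N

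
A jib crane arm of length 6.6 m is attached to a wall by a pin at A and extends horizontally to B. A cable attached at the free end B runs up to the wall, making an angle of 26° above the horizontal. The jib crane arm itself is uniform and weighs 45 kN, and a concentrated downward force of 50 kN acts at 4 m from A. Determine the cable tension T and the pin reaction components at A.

ΣM about A: T·sin26°·6.6 − 45·3.3 − 50·4 = 0 → T = 348.5/(6.6·0.438371) = 120.453 ≈ 120.5 kN.
ΣF_x = 0: A_x − T·cos26° = 0 → A_x = 120.453 × 0.898794 = 108.3 kN.
ΣF_y = 0: A_y + T·sin26° − 45 − 50 = 0 → A_y = 95 − 120.453 × 0.438371 = 42.20 kN.

T = 120.5 kN, A_x = 108.3 kN, A_y = 42.20 kN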